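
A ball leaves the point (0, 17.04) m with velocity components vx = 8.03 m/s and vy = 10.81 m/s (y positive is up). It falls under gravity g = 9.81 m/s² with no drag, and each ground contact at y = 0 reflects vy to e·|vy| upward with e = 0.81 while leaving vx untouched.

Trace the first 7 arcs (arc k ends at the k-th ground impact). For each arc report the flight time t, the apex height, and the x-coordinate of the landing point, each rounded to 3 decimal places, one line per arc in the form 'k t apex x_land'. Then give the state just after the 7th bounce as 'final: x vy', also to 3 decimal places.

Arc 1: start y=17.040, vy=10.810 → t=3.267, apex=22.996, x_land=26.235, impact vy=-21.241
  bounce: vy ← 0.81·21.241 = 17.205
Arc 2: start y=0.000, vy=17.205 → t=3.508, apex=15.088, x_land=54.402, impact vy=-17.205
  bounce: vy ← 0.81·17.205 = 13.936
Arc 3: start y=0.000, vy=13.936 → t=2.841, apex=9.899, x_land=77.217, impact vy=-13.936
  bounce: vy ← 0.81·13.936 = 11.288
Arc 4: start y=0.000, vy=11.288 → t=2.301, apex=6.495, x_land=95.697, impact vy=-11.288
  bounce: vy ← 0.81·11.288 = 9.144
Arc 5: start y=0.000, vy=9.144 → t=1.864, apex=4.261, x_land=110.666, impact vy=-9.144
  bounce: vy ← 0.81·9.144 = 7.406
Arc 6: start y=0.000, vy=7.406 → t=1.510, apex=2.796, x_land=122.791, impact vy=-7.406
  bounce: vy ← 0.81·7.406 = 5.999
Arc 7: start y=0.000, vy=5.999 → t=1.223, apex=1.834, x_land=132.612, impact vy=-5.999
  bounce: vy ← 0.81·5.999 = 4.859

1 3.267 22.996 26.235
2 3.508 15.088 54.402
3 2.841 9.899 77.217
4 2.301 6.495 95.697
5 1.864 4.261 110.666
6 1.510 2.796 122.791
7 1.223 1.834 132.612
final: 132.612 4.859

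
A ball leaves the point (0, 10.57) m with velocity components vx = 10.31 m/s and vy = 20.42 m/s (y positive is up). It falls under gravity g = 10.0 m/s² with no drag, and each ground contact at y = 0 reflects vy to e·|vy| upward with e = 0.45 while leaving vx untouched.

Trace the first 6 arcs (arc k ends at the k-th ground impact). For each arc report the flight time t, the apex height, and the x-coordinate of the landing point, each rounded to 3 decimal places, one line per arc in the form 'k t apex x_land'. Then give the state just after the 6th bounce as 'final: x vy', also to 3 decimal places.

1 4.549 31.419 46.898
2 2.256 6.362 70.158
3 1.015 1.288 80.625
4 0.457 0.261 85.335
5 0.206 0.053 87.454
6 0.093 0.011 88.408
final: 88.408 0.208

Arc 1: start y=10.570, vy=20.420 → t=4.549, apex=31.419, x_land=46.898, impact vy=-25.067
  bounce: vy ← 0.45·25.067 = 11.280
Arc 2: start y=0.000, vy=11.280 → t=2.256, apex=6.362, x_land=70.158, impact vy=-11.280
  bounce: vy ← 0.45·11.280 = 5.076
Arc 3: start y=0.000, vy=5.076 → t=1.015, apex=1.288, x_land=80.625, impact vy=-5.076
  bounce: vy ← 0.45·5.076 = 2.284
Arc 4: start y=0.000, vy=2.284 → t=0.457, apex=0.261, x_land=85.335, impact vy=-2.284
  bounce: vy ← 0.45·2.284 = 1.028
Arc 5: start y=0.000, vy=1.028 → t=0.206, apex=0.053, x_land=87.454, impact vy=-1.028
  bounce: vy ← 0.45·1.028 = 0.463
Arc 6: start y=0.000, vy=0.463 → t=0.093, apex=0.011, x_land=88.408, impact vy=-0.463
  bounce: vy ← 0.45·0.463 = 0.208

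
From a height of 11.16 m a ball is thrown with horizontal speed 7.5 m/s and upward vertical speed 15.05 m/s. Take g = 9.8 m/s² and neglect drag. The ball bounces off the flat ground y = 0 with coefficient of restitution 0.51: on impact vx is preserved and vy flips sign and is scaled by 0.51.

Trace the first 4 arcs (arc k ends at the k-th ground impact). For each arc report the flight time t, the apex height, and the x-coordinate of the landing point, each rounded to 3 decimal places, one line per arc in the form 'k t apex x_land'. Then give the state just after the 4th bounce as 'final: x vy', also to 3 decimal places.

Arc 1: start y=11.160, vy=15.050 → t=3.689, apex=22.716, x_land=27.666, impact vy=-21.101
  bounce: vy ← 0.51·21.101 = 10.761
Arc 2: start y=0.000, vy=10.761 → t=2.196, apex=5.908, x_land=44.138, impact vy=-10.761
  bounce: vy ← 0.51·10.761 = 5.488
Arc 3: start y=0.000, vy=5.488 → t=1.120, apex=1.537, x_land=52.538, impact vy=-5.488
  bounce: vy ← 0.51·5.488 = 2.799
Arc 4: start y=0.000, vy=2.799 → t=0.571, apex=0.400, x_land=56.822, impact vy=-2.799
  bounce: vy ← 0.51·2.799 = 1.428

1 3.689 22.716 27.666
2 2.196 5.908 44.138
3 1.120 1.537 52.538
4 0.571 0.400 56.822
final: 56.822 1.428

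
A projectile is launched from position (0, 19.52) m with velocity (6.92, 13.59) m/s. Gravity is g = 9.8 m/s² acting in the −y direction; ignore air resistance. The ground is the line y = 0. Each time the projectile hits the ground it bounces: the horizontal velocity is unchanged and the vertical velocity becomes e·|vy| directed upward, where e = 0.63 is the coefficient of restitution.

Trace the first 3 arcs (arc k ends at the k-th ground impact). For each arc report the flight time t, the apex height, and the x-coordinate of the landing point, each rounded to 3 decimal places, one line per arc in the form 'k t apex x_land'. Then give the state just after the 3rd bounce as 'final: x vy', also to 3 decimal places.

1 3.817 28.943 26.414
2 3.062 11.487 47.605
3 1.929 4.559 60.956
final: 60.956 5.956

Arc 1: start y=19.520, vy=13.590 → t=3.817, apex=28.943, x_land=26.414, impact vy=-23.818
  bounce: vy ← 0.63·23.818 = 15.005
Arc 2: start y=0.000, vy=15.005 → t=3.062, apex=11.487, x_land=47.605, impact vy=-15.005
  bounce: vy ← 0.63·15.005 = 9.453
Arc 3: start y=0.000, vy=9.453 → t=1.929, apex=4.559, x_land=60.956, impact vy=-9.453
  bounce: vy ← 0.63·9.453 = 5.956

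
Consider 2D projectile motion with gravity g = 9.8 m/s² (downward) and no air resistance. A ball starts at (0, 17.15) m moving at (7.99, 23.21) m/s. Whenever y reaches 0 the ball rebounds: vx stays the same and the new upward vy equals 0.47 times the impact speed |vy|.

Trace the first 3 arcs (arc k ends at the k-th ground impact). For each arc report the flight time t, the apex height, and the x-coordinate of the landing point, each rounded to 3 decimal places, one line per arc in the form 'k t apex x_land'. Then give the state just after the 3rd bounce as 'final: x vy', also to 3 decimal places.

Arc 1: start y=17.150, vy=23.210 → t=5.387, apex=44.635, x_land=43.038, impact vy=-29.578
  bounce: vy ← 0.47·29.578 = 13.902
Arc 2: start y=0.000, vy=13.902 → t=2.837, apex=9.860, x_land=65.706, impact vy=-13.902
  bounce: vy ← 0.47·13.902 = 6.534
Arc 3: start y=0.000, vy=6.534 → t=1.333, apex=2.178, x_land=76.360, impact vy=-6.534
  bounce: vy ← 0.47·6.534 = 3.071

1 5.387 44.635 43.038
2 2.837 9.860 65.706
3 1.333 2.178 76.360
final: 76.360 3.071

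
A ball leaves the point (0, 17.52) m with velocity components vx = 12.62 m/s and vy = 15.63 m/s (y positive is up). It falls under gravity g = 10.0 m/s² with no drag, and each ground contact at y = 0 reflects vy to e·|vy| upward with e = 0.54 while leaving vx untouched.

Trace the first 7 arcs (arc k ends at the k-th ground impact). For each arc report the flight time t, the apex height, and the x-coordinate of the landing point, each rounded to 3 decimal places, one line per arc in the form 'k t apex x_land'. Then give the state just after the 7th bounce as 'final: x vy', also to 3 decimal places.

Arc 1: start y=17.520, vy=15.630 → t=4.002, apex=29.735, x_land=50.501, impact vy=-24.386
  bounce: vy ← 0.54·24.386 = 13.169
Arc 2: start y=0.000, vy=13.169 → t=2.634, apex=8.671, x_land=83.738, impact vy=-13.169
  bounce: vy ← 0.54·13.169 = 7.111
Arc 3: start y=0.000, vy=7.111 → t=1.422, apex=2.528, x_land=101.687, impact vy=-7.111
  bounce: vy ← 0.54·7.111 = 3.840
Arc 4: start y=0.000, vy=3.840 → t=0.768, apex=0.737, x_land=111.379, impact vy=-3.840
  bounce: vy ← 0.54·3.840 = 2.074
Arc 5: start y=0.000, vy=2.074 → t=0.415, apex=0.215, x_land=116.613, impact vy=-2.074
  bounce: vy ← 0.54·2.074 = 1.120
Arc 6: start y=0.000, vy=1.120 → t=0.224, apex=0.063, x_land=119.439, impact vy=-1.120
  bounce: vy ← 0.54·1.120 = 0.605
Arc 7: start y=0.000, vy=0.605 → t=0.121, apex=0.018, x_land=120.965, impact vy=-0.605
  bounce: vy ← 0.54·0.605 = 0.327

1 4.002 29.735 50.501
2 2.634 8.671 83.738
3 1.422 2.528 101.687
4 0.768 0.737 111.379
5 0.415 0.215 116.613
6 0.224 0.063 119.439
7 0.121 0.018 120.965
final: 120.965 0.327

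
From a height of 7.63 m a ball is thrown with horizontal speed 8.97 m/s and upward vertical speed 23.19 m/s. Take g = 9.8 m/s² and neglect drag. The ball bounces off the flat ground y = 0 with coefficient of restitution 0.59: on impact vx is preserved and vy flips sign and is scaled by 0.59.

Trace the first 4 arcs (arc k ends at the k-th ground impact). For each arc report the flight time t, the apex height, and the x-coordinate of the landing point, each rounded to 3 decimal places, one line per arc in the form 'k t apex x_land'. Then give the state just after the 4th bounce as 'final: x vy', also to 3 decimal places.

Arc 1: start y=7.630, vy=23.190 → t=5.042, apex=35.068, x_land=45.222, impact vy=-26.217
  bounce: vy ← 0.59·26.217 = 15.468
Arc 2: start y=0.000, vy=15.468 → t=3.157, apex=12.207, x_land=73.538, impact vy=-15.468
  bounce: vy ← 0.59·15.468 = 9.126
Arc 3: start y=0.000, vy=9.126 → t=1.862, apex=4.249, x_land=90.245, impact vy=-9.126
  bounce: vy ← 0.59·9.126 = 5.384
Arc 4: start y=0.000, vy=5.384 → t=1.099, apex=1.479, x_land=100.101, impact vy=-5.384
  bounce: vy ← 0.59·5.384 = 3.177

1 5.042 35.068 45.222
2 3.157 12.207 73.538
3 1.862 4.249 90.245
4 1.099 1.479 100.101
final: 100.101 3.177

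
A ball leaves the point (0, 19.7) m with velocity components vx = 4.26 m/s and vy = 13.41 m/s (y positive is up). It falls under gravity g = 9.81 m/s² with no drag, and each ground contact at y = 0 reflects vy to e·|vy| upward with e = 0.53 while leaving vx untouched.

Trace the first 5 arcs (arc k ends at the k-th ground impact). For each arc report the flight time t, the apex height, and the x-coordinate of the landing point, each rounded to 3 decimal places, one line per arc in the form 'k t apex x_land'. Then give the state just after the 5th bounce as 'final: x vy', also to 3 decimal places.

1 3.793 28.866 16.158
2 2.571 8.108 27.112
3 1.363 2.278 32.918
4 0.722 0.640 35.995
5 0.383 0.180 37.626
final: 37.626 0.995

Arc 1: start y=19.700, vy=13.410 → t=3.793, apex=28.866, x_land=16.158, impact vy=-23.798
  bounce: vy ← 0.53·23.798 = 12.613
Arc 2: start y=0.000, vy=12.613 → t=2.571, apex=8.108, x_land=27.112, impact vy=-12.613
  bounce: vy ← 0.53·12.613 = 6.685
Arc 3: start y=0.000, vy=6.685 → t=1.363, apex=2.278, x_land=32.918, impact vy=-6.685
  bounce: vy ← 0.53·6.685 = 3.543
Arc 4: start y=0.000, vy=3.543 → t=0.722, apex=0.640, x_land=35.995, impact vy=-3.543
  bounce: vy ← 0.53·3.543 = 1.878
Arc 5: start y=0.000, vy=1.878 → t=0.383, apex=0.180, x_land=37.626, impact vy=-1.878
  bounce: vy ← 0.53·1.878 = 0.995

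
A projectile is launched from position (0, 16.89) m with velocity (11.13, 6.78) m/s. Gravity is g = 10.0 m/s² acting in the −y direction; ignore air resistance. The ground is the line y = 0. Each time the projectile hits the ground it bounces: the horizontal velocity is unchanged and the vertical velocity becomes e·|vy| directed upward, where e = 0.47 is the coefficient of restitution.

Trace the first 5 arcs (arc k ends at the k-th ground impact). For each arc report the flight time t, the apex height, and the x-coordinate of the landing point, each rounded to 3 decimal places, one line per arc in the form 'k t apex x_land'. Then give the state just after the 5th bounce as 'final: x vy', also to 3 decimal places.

Arc 1: start y=16.890, vy=6.780 → t=2.637, apex=19.188, x_land=29.350, impact vy=-19.590
  bounce: vy ← 0.47·19.590 = 9.207
Arc 2: start y=0.000, vy=9.207 → t=1.841, apex=4.239, x_land=49.845, impact vy=-9.207
  bounce: vy ← 0.47·9.207 = 4.327
Arc 3: start y=0.000, vy=4.327 → t=0.865, apex=0.936, x_land=59.478, impact vy=-4.327
  bounce: vy ← 0.47·4.327 = 2.034
Arc 4: start y=0.000, vy=2.034 → t=0.407, apex=0.207, x_land=64.006, impact vy=-2.034
  bounce: vy ← 0.47·2.034 = 0.956
Arc 5: start y=0.000, vy=0.956 → t=0.191, apex=0.046, x_land=66.133, impact vy=-0.956
  bounce: vy ← 0.47·0.956 = 0.449

1 2.637 19.188 29.350
2 1.841 4.239 49.845
3 0.865 0.936 59.478
4 0.407 0.207 64.006
5 0.191 0.046 66.133
final: 66.133 0.449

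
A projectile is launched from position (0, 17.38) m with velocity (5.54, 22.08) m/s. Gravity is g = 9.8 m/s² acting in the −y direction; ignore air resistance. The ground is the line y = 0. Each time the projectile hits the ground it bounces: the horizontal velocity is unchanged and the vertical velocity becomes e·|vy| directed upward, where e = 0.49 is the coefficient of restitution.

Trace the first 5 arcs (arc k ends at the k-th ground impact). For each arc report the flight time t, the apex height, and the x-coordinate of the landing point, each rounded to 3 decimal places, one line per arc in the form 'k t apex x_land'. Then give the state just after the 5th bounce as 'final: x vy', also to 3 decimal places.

Arc 1: start y=17.380, vy=22.080 → t=5.190, apex=42.254, x_land=28.750, impact vy=-28.778
  bounce: vy ← 0.49·28.778 = 14.101
Arc 2: start y=0.000, vy=14.101 → t=2.878, apex=10.145, x_land=44.693, impact vy=-14.101
  bounce: vy ← 0.49·14.101 = 6.910
Arc 3: start y=0.000, vy=6.910 → t=1.410, apex=2.436, x_land=52.505, impact vy=-6.910
  bounce: vy ← 0.49·6.910 = 3.386
Arc 4: start y=0.000, vy=3.386 → t=0.691, apex=0.585, x_land=56.333, impact vy=-3.386
  bounce: vy ← 0.49·3.386 = 1.659
Arc 5: start y=0.000, vy=1.659 → t=0.339, apex=0.140, x_land=58.209, impact vy=-1.659
  bounce: vy ← 0.49·1.659 = 0.813

1 5.190 42.254 28.750
2 2.878 10.145 44.693
3 1.410 2.436 52.505
4 0.691 0.585 56.333
5 0.339 0.140 58.209
final: 58.209 0.813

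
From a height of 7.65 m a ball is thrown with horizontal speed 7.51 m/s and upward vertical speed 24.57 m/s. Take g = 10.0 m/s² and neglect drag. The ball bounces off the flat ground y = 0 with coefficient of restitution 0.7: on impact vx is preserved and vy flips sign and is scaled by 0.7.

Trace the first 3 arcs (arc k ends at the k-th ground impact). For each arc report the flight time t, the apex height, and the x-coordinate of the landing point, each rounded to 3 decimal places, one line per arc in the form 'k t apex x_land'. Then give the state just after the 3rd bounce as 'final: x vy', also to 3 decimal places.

Arc 1: start y=7.650, vy=24.570 → t=5.208, apex=37.834, x_land=39.111, impact vy=-27.508
  bounce: vy ← 0.7·27.508 = 19.256
Arc 2: start y=0.000, vy=19.256 → t=3.851, apex=18.539, x_land=68.032, impact vy=-19.256
  bounce: vy ← 0.7·19.256 = 13.479
Arc 3: start y=0.000, vy=13.479 → t=2.696, apex=9.084, x_land=88.278, impact vy=-13.479
  bounce: vy ← 0.7·13.479 = 9.435

1 5.208 37.834 39.111
2 3.851 18.539 68.032
3 2.696 9.084 88.278
final: 88.278 9.435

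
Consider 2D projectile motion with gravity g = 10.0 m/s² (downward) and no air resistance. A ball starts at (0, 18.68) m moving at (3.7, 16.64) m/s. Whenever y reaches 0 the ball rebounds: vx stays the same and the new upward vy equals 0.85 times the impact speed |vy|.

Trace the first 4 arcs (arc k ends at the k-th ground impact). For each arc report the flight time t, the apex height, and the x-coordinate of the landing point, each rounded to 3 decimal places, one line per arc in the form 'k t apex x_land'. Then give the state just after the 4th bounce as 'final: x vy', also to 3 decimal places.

1 4.214 32.524 15.594
2 4.336 23.499 31.636
3 3.685 16.978 45.272
4 3.133 12.267 56.863
final: 56.863 13.314

Arc 1: start y=18.680, vy=16.640 → t=4.214, apex=32.524, x_land=15.594, impact vy=-25.505
  bounce: vy ← 0.85·25.505 = 21.679
Arc 2: start y=0.000, vy=21.679 → t=4.336, apex=23.499, x_land=31.636, impact vy=-21.679
  bounce: vy ← 0.85·21.679 = 18.427
Arc 3: start y=0.000, vy=18.427 → t=3.685, apex=16.978, x_land=45.272, impact vy=-18.427
  bounce: vy ← 0.85·18.427 = 15.663
Arc 4: start y=0.000, vy=15.663 → t=3.133, apex=12.267, x_land=56.863, impact vy=-15.663
  bounce: vy ← 0.85·15.663 = 13.314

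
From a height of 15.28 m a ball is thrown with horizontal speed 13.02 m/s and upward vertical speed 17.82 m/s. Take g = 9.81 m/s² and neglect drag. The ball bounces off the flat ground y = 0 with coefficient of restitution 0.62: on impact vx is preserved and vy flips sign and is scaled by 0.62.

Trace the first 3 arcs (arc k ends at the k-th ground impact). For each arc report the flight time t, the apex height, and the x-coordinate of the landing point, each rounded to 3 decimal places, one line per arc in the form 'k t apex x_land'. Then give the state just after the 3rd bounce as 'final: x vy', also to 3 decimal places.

Arc 1: start y=15.280, vy=17.820 → t=4.349, apex=31.465, x_land=56.628, impact vy=-24.846
  bounce: vy ← 0.62·24.846 = 15.405
Arc 2: start y=0.000, vy=15.405 → t=3.141, apex=12.095, x_land=97.519, impact vy=-15.405
  bounce: vy ← 0.62·15.405 = 9.551
Arc 3: start y=0.000, vy=9.551 → t=1.947, apex=4.649, x_land=122.871, impact vy=-9.551
  bounce: vy ← 0.62·9.551 = 5.922

1 4.349 31.465 56.628
2 3.141 12.095 97.519
3 1.947 4.649 122.871
final: 122.871 5.922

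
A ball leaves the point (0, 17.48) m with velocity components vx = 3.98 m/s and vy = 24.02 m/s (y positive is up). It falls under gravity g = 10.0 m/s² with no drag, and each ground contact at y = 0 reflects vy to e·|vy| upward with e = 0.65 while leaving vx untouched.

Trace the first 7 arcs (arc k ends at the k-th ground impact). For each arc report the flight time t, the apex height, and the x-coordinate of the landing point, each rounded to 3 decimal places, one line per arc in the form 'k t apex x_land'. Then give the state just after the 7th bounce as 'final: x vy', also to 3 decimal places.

Arc 1: start y=17.480, vy=24.020 → t=5.446, apex=46.328, x_land=21.675, impact vy=-30.439
  bounce: vy ← 0.65·30.439 = 19.786
Arc 2: start y=0.000, vy=19.786 → t=3.957, apex=19.574, x_land=37.424, impact vy=-19.786
  bounce: vy ← 0.65·19.786 = 12.861
Arc 3: start y=0.000, vy=12.861 → t=2.572, apex=8.270, x_land=47.661, impact vy=-12.861
  bounce: vy ← 0.65·12.861 = 8.359
Arc 4: start y=0.000, vy=8.359 → t=1.672, apex=3.494, x_land=54.315, impact vy=-8.359
  bounce: vy ← 0.65·8.359 = 5.434
Arc 5: start y=0.000, vy=5.434 → t=1.087, apex=1.476, x_land=58.641, impact vy=-5.434
  bounce: vy ← 0.65·5.434 = 3.532
Arc 6: start y=0.000, vy=3.532 → t=0.706, apex=0.624, x_land=61.452, impact vy=-3.532
  bounce: vy ← 0.65·3.532 = 2.296
Arc 7: start y=0.000, vy=2.296 → t=0.459, apex=0.264, x_land=63.279, impact vy=-2.296
  bounce: vy ← 0.65·2.296 = 1.492

1 5.446 46.328 21.675
2 3.957 19.574 37.424
3 2.572 8.270 47.661
4 1.672 3.494 54.315
5 1.087 1.476 58.641
6 0.706 0.624 61.452
7 0.459 0.264 63.279
final: 63.279 1.492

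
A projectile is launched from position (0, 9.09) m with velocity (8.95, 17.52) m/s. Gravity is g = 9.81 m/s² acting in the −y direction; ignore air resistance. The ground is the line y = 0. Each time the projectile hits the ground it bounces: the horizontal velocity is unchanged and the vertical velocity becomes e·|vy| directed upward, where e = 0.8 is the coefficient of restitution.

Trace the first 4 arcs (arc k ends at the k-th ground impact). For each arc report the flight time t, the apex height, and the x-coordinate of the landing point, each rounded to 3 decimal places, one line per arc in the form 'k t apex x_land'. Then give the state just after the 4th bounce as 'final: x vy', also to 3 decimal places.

Arc 1: start y=9.090, vy=17.520 → t=4.032, apex=24.735, x_land=36.082, impact vy=-22.029
  bounce: vy ← 0.8·22.029 = 17.624
Arc 2: start y=0.000, vy=17.624 → t=3.593, apex=15.830, x_land=68.239, impact vy=-17.624
  bounce: vy ← 0.8·17.624 = 14.099
Arc 3: start y=0.000, vy=14.099 → t=2.874, apex=10.131, x_land=93.965, impact vy=-14.099
  bounce: vy ← 0.8·14.099 = 11.279
Arc 4: start y=0.000, vy=11.279 → t=2.300, apex=6.484, x_land=114.546, impact vy=-11.279
  bounce: vy ← 0.8·11.279 = 9.023

1 4.032 24.735 36.082
2 3.593 15.830 68.239
3 2.874 10.131 93.965
4 2.300 6.484 114.546
final: 114.546 9.023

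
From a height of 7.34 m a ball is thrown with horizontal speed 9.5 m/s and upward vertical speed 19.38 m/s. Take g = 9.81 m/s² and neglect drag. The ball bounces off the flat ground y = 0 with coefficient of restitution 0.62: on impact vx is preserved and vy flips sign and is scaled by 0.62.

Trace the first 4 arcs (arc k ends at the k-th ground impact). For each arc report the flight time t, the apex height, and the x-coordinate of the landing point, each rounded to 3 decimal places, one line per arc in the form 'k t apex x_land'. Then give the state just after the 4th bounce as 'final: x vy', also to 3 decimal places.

Arc 1: start y=7.340, vy=19.380 → t=4.299, apex=26.483, x_land=40.842, impact vy=-22.795
  bounce: vy ← 0.62·22.795 = 14.133
Arc 2: start y=0.000, vy=14.133 → t=2.881, apex=10.180, x_land=68.214, impact vy=-14.133
  bounce: vy ← 0.62·14.133 = 8.762
Arc 3: start y=0.000, vy=8.762 → t=1.786, apex=3.913, x_land=85.185, impact vy=-8.762
  bounce: vy ← 0.62·8.762 = 5.433
Arc 4: start y=0.000, vy=5.433 → t=1.108, apex=1.504, x_land=95.707, impact vy=-5.433
  bounce: vy ← 0.62·5.433 = 3.368

1 4.299 26.483 40.842
2 2.881 10.180 68.214
3 1.786 3.913 85.185
4 1.108 1.504 95.707
final: 95.707 3.368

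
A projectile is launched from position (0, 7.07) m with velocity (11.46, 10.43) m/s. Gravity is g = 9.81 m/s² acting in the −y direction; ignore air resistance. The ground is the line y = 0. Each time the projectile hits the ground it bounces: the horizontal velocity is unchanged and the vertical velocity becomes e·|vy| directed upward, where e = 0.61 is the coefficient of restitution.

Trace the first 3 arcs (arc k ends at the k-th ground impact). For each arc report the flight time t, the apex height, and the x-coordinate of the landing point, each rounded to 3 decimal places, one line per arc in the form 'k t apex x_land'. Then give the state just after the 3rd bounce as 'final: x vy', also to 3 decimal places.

1 2.667 12.615 30.562
2 1.956 4.694 52.984
3 1.193 1.747 66.661
final: 66.661 3.571

Arc 1: start y=7.070, vy=10.430 → t=2.667, apex=12.615, x_land=30.562, impact vy=-15.732
  bounce: vy ← 0.61·15.732 = 9.597
Arc 2: start y=0.000, vy=9.597 → t=1.956, apex=4.694, x_land=52.984, impact vy=-9.597
  bounce: vy ← 0.61·9.597 = 5.854
Arc 3: start y=0.000, vy=5.854 → t=1.193, apex=1.747, x_land=66.661, impact vy=-5.854
  bounce: vy ← 0.61·5.854 = 3.571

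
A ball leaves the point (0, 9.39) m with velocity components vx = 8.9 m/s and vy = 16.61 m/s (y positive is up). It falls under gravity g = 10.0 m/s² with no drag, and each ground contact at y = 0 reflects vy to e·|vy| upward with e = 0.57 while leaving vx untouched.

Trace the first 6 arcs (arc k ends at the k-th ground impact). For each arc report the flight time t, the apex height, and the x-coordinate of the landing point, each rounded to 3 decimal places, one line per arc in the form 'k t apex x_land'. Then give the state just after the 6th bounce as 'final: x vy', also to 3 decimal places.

1 3.814 23.185 33.948
2 2.455 7.533 55.796
3 1.399 2.447 68.249
4 0.798 0.795 75.347
5 0.455 0.258 79.393
6 0.259 0.084 81.700
final: 81.700 0.739

Arc 1: start y=9.390, vy=16.610 → t=3.814, apex=23.185, x_land=33.948, impact vy=-21.534
  bounce: vy ← 0.57·21.534 = 12.274
Arc 2: start y=0.000, vy=12.274 → t=2.455, apex=7.533, x_land=55.796, impact vy=-12.274
  bounce: vy ← 0.57·12.274 = 6.996
Arc 3: start y=0.000, vy=6.996 → t=1.399, apex=2.447, x_land=68.249, impact vy=-6.996
  bounce: vy ← 0.57·6.996 = 3.988
Arc 4: start y=0.000, vy=3.988 → t=0.798, apex=0.795, x_land=75.347, impact vy=-3.988
  bounce: vy ← 0.57·3.988 = 2.273
Arc 5: start y=0.000, vy=2.273 → t=0.455, apex=0.258, x_land=79.393, impact vy=-2.273
  bounce: vy ← 0.57·2.273 = 1.296
Arc 6: start y=0.000, vy=1.296 → t=0.259, apex=0.084, x_land=81.700, impact vy=-1.296
  bounce: vy ← 0.57·1.296 = 0.739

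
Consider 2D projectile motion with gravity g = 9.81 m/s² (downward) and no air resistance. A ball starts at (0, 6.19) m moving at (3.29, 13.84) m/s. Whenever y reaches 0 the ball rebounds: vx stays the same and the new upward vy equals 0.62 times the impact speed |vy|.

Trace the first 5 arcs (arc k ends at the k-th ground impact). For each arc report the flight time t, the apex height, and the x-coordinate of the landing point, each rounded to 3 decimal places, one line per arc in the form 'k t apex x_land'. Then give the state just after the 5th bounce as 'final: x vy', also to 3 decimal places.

Arc 1: start y=6.190, vy=13.840 → t=3.214, apex=15.953, x_land=10.575, impact vy=-17.692
  bounce: vy ← 0.62·17.692 = 10.969
Arc 2: start y=0.000, vy=10.969 → t=2.236, apex=6.132, x_land=17.932, impact vy=-10.969
  bounce: vy ← 0.62·10.969 = 6.801
Arc 3: start y=0.000, vy=6.801 → t=1.386, apex=2.357, x_land=22.494, impact vy=-6.801
  bounce: vy ← 0.62·6.801 = 4.216
Arc 4: start y=0.000, vy=4.216 → t=0.860, apex=0.906, x_land=25.322, impact vy=-4.216
  bounce: vy ← 0.62·4.216 = 2.614
Arc 5: start y=0.000, vy=2.614 → t=0.533, apex=0.348, x_land=27.075, impact vy=-2.614
  bounce: vy ← 0.62·2.614 = 1.621

1 3.214 15.953 10.575
2 2.236 6.132 17.932
3 1.386 2.357 22.494
4 0.860 0.906 25.322
5 0.533 0.348 27.075
final: 27.075 1.621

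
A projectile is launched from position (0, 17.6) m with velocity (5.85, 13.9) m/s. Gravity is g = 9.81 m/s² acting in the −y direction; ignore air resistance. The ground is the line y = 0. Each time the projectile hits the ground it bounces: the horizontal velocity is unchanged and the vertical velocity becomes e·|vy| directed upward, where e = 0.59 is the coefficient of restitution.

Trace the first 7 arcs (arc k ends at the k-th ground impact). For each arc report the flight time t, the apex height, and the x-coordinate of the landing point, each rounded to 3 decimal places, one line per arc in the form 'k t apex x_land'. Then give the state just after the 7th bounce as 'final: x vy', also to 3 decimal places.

1 3.782 27.448 22.127
2 2.791 9.555 38.457
3 1.647 3.326 48.091
4 0.972 1.158 53.776
5 0.573 0.403 57.129
6 0.338 0.140 59.108
7 0.200 0.049 60.275
final: 60.275 0.578

Arc 1: start y=17.600, vy=13.900 → t=3.782, apex=27.448, x_land=22.127, impact vy=-23.206
  bounce: vy ← 0.59·23.206 = 13.692
Arc 2: start y=0.000, vy=13.692 → t=2.791, apex=9.555, x_land=38.457, impact vy=-13.692
  bounce: vy ← 0.59·13.692 = 8.078
Arc 3: start y=0.000, vy=8.078 → t=1.647, apex=3.326, x_land=48.091, impact vy=-8.078
  bounce: vy ← 0.59·8.078 = 4.766
Arc 4: start y=0.000, vy=4.766 → t=0.972, apex=1.158, x_land=53.776, impact vy=-4.766
  bounce: vy ← 0.59·4.766 = 2.812
Arc 5: start y=0.000, vy=2.812 → t=0.573, apex=0.403, x_land=57.129, impact vy=-2.812
  bounce: vy ← 0.59·2.812 = 1.659
Arc 6: start y=0.000, vy=1.659 → t=0.338, apex=0.140, x_land=59.108, impact vy=-1.659
  bounce: vy ← 0.59·1.659 = 0.979
Arc 7: start y=0.000, vy=0.979 → t=0.200, apex=0.049, x_land=60.275, impact vy=-0.979
  bounce: vy ← 0.59·0.979 = 0.578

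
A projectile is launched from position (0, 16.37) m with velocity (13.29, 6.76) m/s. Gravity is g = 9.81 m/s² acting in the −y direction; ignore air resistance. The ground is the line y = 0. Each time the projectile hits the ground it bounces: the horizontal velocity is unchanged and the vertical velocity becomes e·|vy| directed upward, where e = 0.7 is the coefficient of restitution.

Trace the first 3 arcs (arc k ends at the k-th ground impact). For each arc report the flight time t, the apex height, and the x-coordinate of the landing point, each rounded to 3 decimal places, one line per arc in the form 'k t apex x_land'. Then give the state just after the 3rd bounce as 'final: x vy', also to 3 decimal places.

Arc 1: start y=16.370, vy=6.760 → t=2.642, apex=18.699, x_land=35.107, impact vy=-19.154
  bounce: vy ← 0.7·19.154 = 13.408
Arc 2: start y=0.000, vy=13.408 → t=2.734, apex=9.163, x_land=71.435, impact vy=-13.408
  bounce: vy ← 0.7·13.408 = 9.385
Arc 3: start y=0.000, vy=9.385 → t=1.913, apex=4.490, x_land=96.865, impact vy=-9.385
  bounce: vy ← 0.7·9.385 = 6.570

1 2.642 18.699 35.107
2 2.734 9.163 71.435
3 1.913 4.490 96.865
final: 96.865 6.570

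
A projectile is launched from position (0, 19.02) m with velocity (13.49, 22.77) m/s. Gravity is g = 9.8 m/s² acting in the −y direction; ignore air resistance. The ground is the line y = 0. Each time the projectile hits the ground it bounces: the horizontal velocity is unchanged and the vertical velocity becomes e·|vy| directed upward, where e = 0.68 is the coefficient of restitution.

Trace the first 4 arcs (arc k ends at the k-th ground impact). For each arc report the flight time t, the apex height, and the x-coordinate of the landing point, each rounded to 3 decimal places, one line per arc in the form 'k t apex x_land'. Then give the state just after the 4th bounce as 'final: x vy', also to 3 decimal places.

1 5.370 45.473 72.439
2 4.143 21.027 128.328
3 2.817 9.723 166.333
4 1.916 4.496 192.176
final: 192.176 6.383

Arc 1: start y=19.020, vy=22.770 → t=5.370, apex=45.473, x_land=72.439, impact vy=-29.854
  bounce: vy ← 0.68·29.854 = 20.301
Arc 2: start y=0.000, vy=20.301 → t=4.143, apex=21.027, x_land=128.328, impact vy=-20.301
  bounce: vy ← 0.68·20.301 = 13.805
Arc 3: start y=0.000, vy=13.805 → t=2.817, apex=9.723, x_land=166.333, impact vy=-13.805
  bounce: vy ← 0.68·13.805 = 9.387
Arc 4: start y=0.000, vy=9.387 → t=1.916, apex=4.496, x_land=192.176, impact vy=-9.387
  bounce: vy ← 0.68·9.387 = 6.383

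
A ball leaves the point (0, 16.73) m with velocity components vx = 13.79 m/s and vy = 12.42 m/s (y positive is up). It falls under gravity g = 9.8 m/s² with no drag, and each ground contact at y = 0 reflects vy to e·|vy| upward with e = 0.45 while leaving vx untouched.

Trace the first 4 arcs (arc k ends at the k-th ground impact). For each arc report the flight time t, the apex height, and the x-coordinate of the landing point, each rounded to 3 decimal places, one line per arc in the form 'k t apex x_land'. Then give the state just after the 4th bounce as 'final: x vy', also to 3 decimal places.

Arc 1: start y=16.730, vy=12.420 → t=3.508, apex=24.600, x_land=48.375, impact vy=-21.958
  bounce: vy ← 0.45·21.958 = 9.881
Arc 2: start y=0.000, vy=9.881 → t=2.017, apex=4.982, x_land=76.184, impact vy=-9.881
  bounce: vy ← 0.45·9.881 = 4.447
Arc 3: start y=0.000, vy=4.447 → t=0.907, apex=1.009, x_land=88.697, impact vy=-4.447
  bounce: vy ← 0.45·4.447 = 2.001
Arc 4: start y=0.000, vy=2.001 → t=0.408, apex=0.204, x_land=94.329, impact vy=-2.001
  bounce: vy ← 0.45·2.001 = 0.900

1 3.508 24.600 48.375
2 2.017 4.982 76.184
3 0.907 1.009 88.697
4 0.408 0.204 94.329
final: 94.329 0.900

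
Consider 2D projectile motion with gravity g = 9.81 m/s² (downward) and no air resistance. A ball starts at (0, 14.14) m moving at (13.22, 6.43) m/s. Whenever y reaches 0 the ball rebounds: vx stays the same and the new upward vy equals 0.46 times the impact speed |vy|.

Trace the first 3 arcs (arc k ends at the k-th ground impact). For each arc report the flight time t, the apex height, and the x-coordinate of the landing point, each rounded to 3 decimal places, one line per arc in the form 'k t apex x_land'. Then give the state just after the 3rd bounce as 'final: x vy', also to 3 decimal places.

Arc 1: start y=14.140, vy=6.430 → t=2.475, apex=16.247, x_land=32.725, impact vy=-17.854
  bounce: vy ← 0.46·17.854 = 8.213
Arc 2: start y=0.000, vy=8.213 → t=1.674, apex=3.438, x_land=54.861, impact vy=-8.213
  bounce: vy ← 0.46·8.213 = 3.778
Arc 3: start y=0.000, vy=3.778 → t=0.770, apex=0.727, x_land=65.043, impact vy=-3.778
  bounce: vy ← 0.46·3.778 = 1.738

1 2.475 16.247 32.725
2 1.674 3.438 54.861
3 0.770 0.727 65.043
final: 65.043 1.738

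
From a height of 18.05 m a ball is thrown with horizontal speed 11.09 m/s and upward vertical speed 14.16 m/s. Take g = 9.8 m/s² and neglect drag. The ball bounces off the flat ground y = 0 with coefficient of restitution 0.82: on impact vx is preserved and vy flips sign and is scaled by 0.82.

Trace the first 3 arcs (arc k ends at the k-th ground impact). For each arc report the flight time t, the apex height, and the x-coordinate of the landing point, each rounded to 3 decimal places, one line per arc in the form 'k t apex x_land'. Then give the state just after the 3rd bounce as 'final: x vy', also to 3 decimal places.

1 3.847 28.280 42.666
2 3.940 19.015 86.360
3 3.231 12.786 122.188
final: 122.188 12.981

Arc 1: start y=18.050, vy=14.160 → t=3.847, apex=28.280, x_land=42.666, impact vy=-23.543
  bounce: vy ← 0.82·23.543 = 19.305
Arc 2: start y=0.000, vy=19.305 → t=3.940, apex=19.015, x_land=86.360, impact vy=-19.305
  bounce: vy ← 0.82·19.305 = 15.830
Arc 3: start y=0.000, vy=15.830 → t=3.231, apex=12.786, x_land=122.188, impact vy=-15.830
  bounce: vy ← 0.82·15.830 = 12.981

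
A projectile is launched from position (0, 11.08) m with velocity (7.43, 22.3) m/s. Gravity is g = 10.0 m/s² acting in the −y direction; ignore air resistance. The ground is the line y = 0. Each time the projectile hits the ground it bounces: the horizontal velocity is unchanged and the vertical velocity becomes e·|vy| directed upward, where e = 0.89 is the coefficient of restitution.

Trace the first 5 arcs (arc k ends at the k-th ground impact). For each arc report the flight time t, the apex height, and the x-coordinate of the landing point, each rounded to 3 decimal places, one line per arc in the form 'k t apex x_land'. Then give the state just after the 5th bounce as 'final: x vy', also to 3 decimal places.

1 4.911 35.944 36.490
2 4.773 28.472 71.950
3 4.248 22.552 103.510
4 3.780 17.864 131.598
5 3.365 14.150 156.596
final: 156.596 14.972

Arc 1: start y=11.080, vy=22.300 → t=4.911, apex=35.944, x_land=36.490, impact vy=-26.812
  bounce: vy ← 0.89·26.812 = 23.863
Arc 2: start y=0.000, vy=23.863 → t=4.773, apex=28.472, x_land=71.950, impact vy=-23.863
  bounce: vy ← 0.89·23.863 = 21.238
Arc 3: start y=0.000, vy=21.238 → t=4.248, apex=22.552, x_land=103.510, impact vy=-21.238
  bounce: vy ← 0.89·21.238 = 18.902
Arc 4: start y=0.000, vy=18.902 → t=3.780, apex=17.864, x_land=131.598, impact vy=-18.902
  bounce: vy ← 0.89·18.902 = 16.823
Arc 5: start y=0.000, vy=16.823 → t=3.365, apex=14.150, x_land=156.596, impact vy=-16.823
  bounce: vy ← 0.89·16.823 = 14.972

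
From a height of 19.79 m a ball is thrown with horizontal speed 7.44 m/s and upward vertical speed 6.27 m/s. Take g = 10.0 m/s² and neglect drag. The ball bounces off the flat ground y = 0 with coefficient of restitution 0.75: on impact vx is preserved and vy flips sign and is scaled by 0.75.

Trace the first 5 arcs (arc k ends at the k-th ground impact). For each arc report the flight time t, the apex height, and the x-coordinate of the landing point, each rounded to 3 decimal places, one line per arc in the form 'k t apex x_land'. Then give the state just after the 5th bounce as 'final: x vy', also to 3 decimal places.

1 2.713 21.756 20.184
2 3.129 12.238 43.463
3 2.347 6.884 60.923
4 1.760 3.872 74.017
5 1.320 2.178 83.838
final: 83.838 4.950

Arc 1: start y=19.790, vy=6.270 → t=2.713, apex=21.756, x_land=20.184, impact vy=-20.859
  bounce: vy ← 0.75·20.859 = 15.645
Arc 2: start y=0.000, vy=15.645 → t=3.129, apex=12.238, x_land=43.463, impact vy=-15.645
  bounce: vy ← 0.75·15.645 = 11.733
Arc 3: start y=0.000, vy=11.733 → t=2.347, apex=6.884, x_land=60.923, impact vy=-11.733
  bounce: vy ← 0.75·11.733 = 8.800
Arc 4: start y=0.000, vy=8.800 → t=1.760, apex=3.872, x_land=74.017, impact vy=-8.800
  bounce: vy ← 0.75·8.800 = 6.600
Arc 5: start y=0.000, vy=6.600 → t=1.320, apex=2.178, x_land=83.838, impact vy=-6.600
  bounce: vy ← 0.75·6.600 = 4.950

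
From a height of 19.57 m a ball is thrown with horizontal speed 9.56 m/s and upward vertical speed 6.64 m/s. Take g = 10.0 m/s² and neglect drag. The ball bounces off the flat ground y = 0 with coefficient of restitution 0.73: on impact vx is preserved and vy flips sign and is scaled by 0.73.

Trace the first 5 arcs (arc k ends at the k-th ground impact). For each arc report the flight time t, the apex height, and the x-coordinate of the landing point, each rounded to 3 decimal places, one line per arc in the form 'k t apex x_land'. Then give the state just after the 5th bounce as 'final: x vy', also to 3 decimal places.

Arc 1: start y=19.570, vy=6.640 → t=2.751, apex=21.774, x_land=26.298, impact vy=-20.868
  bounce: vy ← 0.73·20.868 = 15.234
Arc 2: start y=0.000, vy=15.234 → t=3.047, apex=11.604, x_land=55.425, impact vy=-15.234
  bounce: vy ← 0.73·15.234 = 11.121
Arc 3: start y=0.000, vy=11.121 → t=2.224, apex=6.184, x_land=76.688, impact vy=-11.121
  bounce: vy ← 0.73·11.121 = 8.118
Arc 4: start y=0.000, vy=8.118 → t=1.624, apex=3.295, x_land=92.210, impact vy=-8.118
  bounce: vy ← 0.73·8.118 = 5.926
Arc 5: start y=0.000, vy=5.926 → t=1.185, apex=1.756, x_land=103.541, impact vy=-5.926
  bounce: vy ← 0.73·5.926 = 4.326

1 2.751 21.774 26.298
2 3.047 11.604 55.425
3 2.224 6.184 76.688
4 1.624 3.295 92.210
5 1.185 1.756 103.541
final: 103.541 4.326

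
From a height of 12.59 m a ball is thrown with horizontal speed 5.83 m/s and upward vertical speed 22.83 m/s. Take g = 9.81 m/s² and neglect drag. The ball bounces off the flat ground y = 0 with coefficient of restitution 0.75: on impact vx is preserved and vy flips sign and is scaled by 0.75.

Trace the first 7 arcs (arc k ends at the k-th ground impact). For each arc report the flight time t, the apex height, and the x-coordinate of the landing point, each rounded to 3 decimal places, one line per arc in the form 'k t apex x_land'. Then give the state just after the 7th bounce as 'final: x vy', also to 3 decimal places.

1 5.153 39.155 30.040
2 4.238 22.025 54.747
3 3.179 12.389 73.278
4 2.384 6.969 87.176
5 1.788 3.920 97.600
6 1.341 2.205 105.418
7 1.006 1.240 111.281
final: 111.281 3.700

Arc 1: start y=12.590, vy=22.830 → t=5.153, apex=39.155, x_land=30.040, impact vy=-27.717
  bounce: vy ← 0.75·27.717 = 20.788
Arc 2: start y=0.000, vy=20.788 → t=4.238, apex=22.025, x_land=54.747, impact vy=-20.788
  bounce: vy ← 0.75·20.788 = 15.591
Arc 3: start y=0.000, vy=15.591 → t=3.179, apex=12.389, x_land=73.278, impact vy=-15.591
  bounce: vy ← 0.75·15.591 = 11.693
Arc 4: start y=0.000, vy=11.693 → t=2.384, apex=6.969, x_land=87.176, impact vy=-11.693
  bounce: vy ← 0.75·11.693 = 8.770
Arc 5: start y=0.000, vy=8.770 → t=1.788, apex=3.920, x_land=97.600, impact vy=-8.770
  bounce: vy ← 0.75·8.770 = 6.577
Arc 6: start y=0.000, vy=6.577 → t=1.341, apex=2.205, x_land=105.418, impact vy=-6.577
  bounce: vy ← 0.75·6.577 = 4.933
Arc 7: start y=0.000, vy=4.933 → t=1.006, apex=1.240, x_land=111.281, impact vy=-4.933
  bounce: vy ← 0.75·4.933 = 3.700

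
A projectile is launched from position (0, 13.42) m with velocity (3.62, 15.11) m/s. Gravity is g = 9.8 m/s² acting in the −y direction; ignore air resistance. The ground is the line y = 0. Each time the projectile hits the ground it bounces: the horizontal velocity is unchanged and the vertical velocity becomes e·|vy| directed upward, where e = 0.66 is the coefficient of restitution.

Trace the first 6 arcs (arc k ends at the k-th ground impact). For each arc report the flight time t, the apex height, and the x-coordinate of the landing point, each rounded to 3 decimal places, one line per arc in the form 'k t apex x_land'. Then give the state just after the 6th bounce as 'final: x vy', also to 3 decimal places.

1 3.804 25.069 13.769
2 2.986 10.920 24.578
3 1.971 4.757 31.711
4 1.301 2.072 36.419
5 0.858 0.903 39.526
6 0.567 0.393 41.577
final: 41.577 1.832

Arc 1: start y=13.420, vy=15.110 → t=3.804, apex=25.069, x_land=13.769, impact vy=-22.166
  bounce: vy ← 0.66·22.166 = 14.630
Arc 2: start y=0.000, vy=14.630 → t=2.986, apex=10.920, x_land=24.578, impact vy=-14.630
  bounce: vy ← 0.66·14.630 = 9.656
Arc 3: start y=0.000, vy=9.656 → t=1.971, apex=4.757, x_land=31.711, impact vy=-9.656
  bounce: vy ← 0.66·9.656 = 6.373
Arc 4: start y=0.000, vy=6.373 → t=1.301, apex=2.072, x_land=36.419, impact vy=-6.373
  bounce: vy ← 0.66·6.373 = 4.206
Arc 5: start y=0.000, vy=4.206 → t=0.858, apex=0.903, x_land=39.526, impact vy=-4.206
  bounce: vy ← 0.66·4.206 = 2.776
Arc 6: start y=0.000, vy=2.776 → t=0.567, apex=0.393, x_land=41.577, impact vy=-2.776
  bounce: vy ← 0.66·2.776 = 1.832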